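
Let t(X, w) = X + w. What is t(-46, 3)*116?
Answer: -4988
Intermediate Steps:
t(-46, 3)*116 = (-46 + 3)*116 = -43*116 = -4988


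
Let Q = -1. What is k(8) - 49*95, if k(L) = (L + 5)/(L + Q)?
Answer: -32572/7 ≈ -4653.1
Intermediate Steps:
k(L) = (5 + L)/(-1 + L) (k(L) = (L + 5)/(L - 1) = (5 + L)/(-1 + L))
k(8) - 49*95 = (5 + 8)/(-1 + 8) - 49*95 = 13/7 - 4655 = -32572/7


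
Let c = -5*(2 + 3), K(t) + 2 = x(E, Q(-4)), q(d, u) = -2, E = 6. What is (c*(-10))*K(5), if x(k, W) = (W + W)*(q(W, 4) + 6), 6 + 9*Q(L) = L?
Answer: -24500/9 ≈ -2722.2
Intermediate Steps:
Q(L) = -⅔ + L/9
x(k, W) = 8*W (x(k, W) = (W + W)*(-2 + 6) = (2*W)*4 = 8*W)
K(t) = -98/9 (K(t) = -2 + 8*(-⅔ + (⅑)*(-4)) = -2 + 8*(-⅔ - 4/9) = -2 + 8*(-10/9) = -2 - 80/9 = -98/9)
c = -25 (c = -5*5 = -25)
(c*(-10))*K(5) = -25*(-10)*(-98/9) = 250*(-98/9) = -24500/9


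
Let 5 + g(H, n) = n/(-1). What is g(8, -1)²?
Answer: 16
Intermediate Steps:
g(H, n) = -5 - n (g(H, n) = -5 + n/(-1) = -5 + n*(-1) = -5 - n)
g(8, -1)² = (-5 - 1*(-1))² = (-5 + 1)² = (-4)² = 16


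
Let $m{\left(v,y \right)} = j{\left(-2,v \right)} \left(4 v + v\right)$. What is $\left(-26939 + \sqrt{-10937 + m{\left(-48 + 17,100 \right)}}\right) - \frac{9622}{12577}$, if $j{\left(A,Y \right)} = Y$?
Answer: $- \frac{338821425}{12577} + 2 i \sqrt{1533} \approx -26940.0 + 78.307 i$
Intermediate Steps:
$m{\left(v,y \right)} = 5 v^{2}$ ($m{\left(v,y \right)} = v \left(4 v + v\right) = v 5 v = 5 v^{2}$)
$\left(-26939 + \sqrt{-10937 + m{\left(-48 + 17,100 \right)}}\right) - \frac{9622}{12577} = \left(-26939 + \sqrt{-10937 + 5 \left(-48 + 17\right)^{2}}\right) - \frac{9622}{12577} = \left(-26939 + \sqrt{-10937 + 5 \left(-31\right)^{2}}\right) - \frac{9622}{12577} = \left(-26939 + \sqrt{-10937 + 5 \cdot 961}\right) - \frac{9622}{12577} = \left(-26939 + \sqrt{-10937 + 4805}\right) - \frac{9622}{12577} = \left(-26939 + \sqrt{-6132}\right) - \frac{9622}{12577} = \left(-26939 + 2 i \sqrt{1533}\right) - \frac{9622}{12577} = - \frac{338821425}{12577} + 2 i \sqrt{1533}$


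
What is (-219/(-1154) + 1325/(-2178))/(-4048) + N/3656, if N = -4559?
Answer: -1449398432693/1162412835408 ≈ -1.2469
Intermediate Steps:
(-219/(-1154) + 1325/(-2178))/(-4048) + N/3656 = (-219/(-1154) + 1325/(-2178))/(-4048) - 4559/3656 = (-219*(-1/1154) + 1325*(-1/2178))*(-1/4048) - 4559*1/3656 = (219/1154 - 1325/2178)*(-1/4048) - 4559/3656 = -263017/628353*(-1/4048) - 4559/3656 = 263017/2543572944 - 4559/3656 = -1449398432693/1162412835408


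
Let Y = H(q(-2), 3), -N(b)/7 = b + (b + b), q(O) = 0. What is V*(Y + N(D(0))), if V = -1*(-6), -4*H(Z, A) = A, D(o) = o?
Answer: -9/2 ≈ -4.5000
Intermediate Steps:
H(Z, A) = -A/4
N(b) = -21*b (N(b) = -7*(b + (b + b)) = -7*(b + 2*b) = -21*b)
Y = -¾ (Y = -¼*3 = -¾ ≈ -0.75000)
V = 6
V*(Y + N(D(0))) = 6*(-¾ - 21*0) = 6*(-¾ + 0) = 6*(-¾) = -9/2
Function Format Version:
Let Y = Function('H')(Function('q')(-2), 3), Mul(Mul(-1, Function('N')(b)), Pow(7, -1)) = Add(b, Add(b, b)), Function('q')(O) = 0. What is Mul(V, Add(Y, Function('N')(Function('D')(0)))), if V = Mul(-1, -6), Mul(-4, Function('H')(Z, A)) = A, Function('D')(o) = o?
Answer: Rational(-9, 2) ≈ -4.5000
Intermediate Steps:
Function('H')(Z, A) = Mul(Rational(-1, 4), A)
Function('N')(b) = Mul(-21, b) (Function('N')(b) = Mul(-7, Add(b, Add(b, b))) = Mul(-7, Add(b, Mul(2, b))) = Mul(-7, Mul(3, b)) = Mul(-21, b))
Y = Rational(-3, 4) (Y = Mul(Rational(-1, 4), 3) = Rational(-3, 4) ≈ -0.75000)
V = 6
Mul(V, Add(Y, Function('N')(Function('D')(0)))) = Mul(6, Add(Rational(-3, 4), Mul(-21, 0))) = Mul(6, Add(Rational(-3, 4), 0)) = Mul(6, Rational(-3, 4)) = Rational(-9, 2)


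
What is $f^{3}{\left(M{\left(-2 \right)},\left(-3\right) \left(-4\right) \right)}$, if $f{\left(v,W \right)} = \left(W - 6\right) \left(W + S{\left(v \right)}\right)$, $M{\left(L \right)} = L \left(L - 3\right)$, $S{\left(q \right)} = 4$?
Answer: $884736$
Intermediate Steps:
$M{\left(L \right)} = L \left(-3 + L\right)$
$f{\left(v,W \right)} = \left(-6 + W\right) \left(4 + W\right)$ ($f{\left(v,W \right)} = \left(W - 6\right) \left(W + 4\right) = \left(-6 + W\right) \left(4 + W\right)$)
$f^{3}{\left(M{\left(-2 \right)},\left(-3\right) \left(-4\right) \right)} = \left(-24 + \left(\left(-3\right) \left(-4\right)\right)^{2} - 2 \left(\left(-3\right) \left(-4\right)\right)\right)^{3} = \left(-24 + 12^{2} - 24\right)^{3} = \left(-24 + 144 - 24\right)^{3} = 96^{3} = 884736$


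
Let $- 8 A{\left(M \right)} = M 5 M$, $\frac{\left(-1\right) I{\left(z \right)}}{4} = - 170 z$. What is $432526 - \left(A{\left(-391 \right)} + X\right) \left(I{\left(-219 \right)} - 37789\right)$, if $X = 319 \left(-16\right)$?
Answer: $- \frac{150341534825}{8} \approx -1.8793 \cdot 10^{10}$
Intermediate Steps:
$I{\left(z \right)} = 680 z$ ($I{\left(z \right)} = - 4 \left(- 170 z\right) = 680 z$)
$X = -5104$
$A{\left(M \right)} = - \frac{5 M^{2}}{8}$ ($A{\left(M \right)} = - \frac{M 5 M}{8} = - \frac{5 M M}{8} = - \frac{5 M^{2}}{8}$)
$432526 - \left(A{\left(-391 \right)} + X\right) \left(I{\left(-219 \right)} - 37789\right) = 432526 - \left(- \frac{5 \left(-391\right)^{2}}{8} - 5104\right) \left(680 \left(-219\right) - 37789\right) = 432526 - \left(\left(- \frac{5}{8}\right) 152881 - 5104\right) \left(-148920 - 37789\right) = 432526 - \left(- \frac{764405}{8} - 5104\right) \left(-186709\right) = 432526 - \left(- \frac{805237}{8}\right) \left(-186709\right) = 432526 - \frac{150344995033}{8} = - \frac{150341534825}{8}$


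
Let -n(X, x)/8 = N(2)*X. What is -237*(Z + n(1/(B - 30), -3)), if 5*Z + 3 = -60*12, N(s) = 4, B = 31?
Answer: 209271/5 ≈ 41854.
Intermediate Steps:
Z = -723/5 (Z = -⅗ + (-60*12)/5 = -⅗ + (⅕)*(-720) = -⅗ - 144 = -723/5 ≈ -144.60)
n(X, x) = -32*X
-237*(Z + n(1/(B - 30), -3)) = -237*(-723/5 - 32/(31 - 30)) = -237*(-723/5 - 32/1) = -237*(-723/5 - 32*1) = -237*(-723/5 - 32) = -237*(-883/5) = 209271/5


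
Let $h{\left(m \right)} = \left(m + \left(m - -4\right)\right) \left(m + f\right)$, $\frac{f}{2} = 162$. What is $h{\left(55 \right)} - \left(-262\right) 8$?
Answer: $45302$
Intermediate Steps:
$f = 324$ ($f = 2 \cdot 162 = 324$)
$h{\left(m \right)} = \left(4 + 2 m\right) \left(324 + m\right)$ ($h{\left(m \right)} = \left(m + \left(m - -4\right)\right) \left(m + 324\right) = \left(m + \left(m + 4\right)\right) \left(324 + m\right) = \left(m + \left(4 + m\right)\right) \left(324 + m\right) = \left(4 + 2 m\right) \left(324 + m\right)$)
$h{\left(55 \right)} - \left(-262\right) 8 = \left(1296 + 2 \cdot 55^{2} + 652 \cdot 55\right) - \left(-262\right) 8 = \left(1296 + 2 \cdot 3025 + 35860\right) - -2096 = \left(1296 + 6050 + 35860\right) + 2096 = 43206 + 2096 = 45302$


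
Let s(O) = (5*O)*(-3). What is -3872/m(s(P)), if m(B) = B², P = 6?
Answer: -968/2025 ≈ -0.47802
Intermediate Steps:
s(O) = -15*O
-3872/m(s(P)) = -3872/((-15*6)²) = -3872/((-90)²) = -3872/8100 = -3872*1/8100 = -968/2025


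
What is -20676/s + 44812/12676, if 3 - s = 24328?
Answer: 338035219/77085925 ≈ 4.3852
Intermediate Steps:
s = -24325 (s = 3 - 1*24328 = 3 - 24328 = -24325)
-20676/s + 44812/12676 = -20676/(-24325) + 44812/12676 = -20676*(-1/24325) + 44812*(1/12676) = 20676/24325 + 11203/3169 = 338035219/77085925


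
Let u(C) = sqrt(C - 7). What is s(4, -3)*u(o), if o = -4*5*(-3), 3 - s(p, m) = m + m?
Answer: 9*sqrt(53) ≈ 65.521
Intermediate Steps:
s(p, m) = 3 - 2*m (s(p, m) = 3 - (m + m) = 3 - 2*m)
o = 60 (o = -20*(-3) = 60)
u(C) = sqrt(-7 + C)
s(4, -3)*u(o) = (3 - 2*(-3))*sqrt(-7 + 60) = (3 + 6)*sqrt(53) = 9*sqrt(53)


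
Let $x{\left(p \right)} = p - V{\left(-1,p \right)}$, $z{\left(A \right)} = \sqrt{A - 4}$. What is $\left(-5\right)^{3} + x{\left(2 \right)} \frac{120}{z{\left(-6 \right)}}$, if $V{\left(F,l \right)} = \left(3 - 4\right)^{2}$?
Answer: $-125 - 12 i \sqrt{10} \approx -125.0 - 37.947 i$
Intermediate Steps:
$z{\left(A \right)} = \sqrt{-4 + A}$
$V{\left(F,l \right)} = 1$ ($V{\left(F,l \right)} = \left(-1\right)^{2} = 1$)
$x{\left(p \right)} = -1 + p$ ($x{\left(p \right)} = p - 1 = -1 + p$)
$\left(-5\right)^{3} + x{\left(2 \right)} \frac{120}{z{\left(-6 \right)}} = \left(-5\right)^{3} + \left(-1 + 2\right) \frac{120}{\sqrt{-4 - 6}} = -125 + 1 \frac{120}{\sqrt{-10}} = -125 + 1 \frac{120}{i \sqrt{10}} = -125 + 1 \cdot 120 \left(- \frac{i \sqrt{10}}{10}\right) = -125 + 1 \left(- 12 i \sqrt{10}\right) = -125 - 12 i \sqrt{10}$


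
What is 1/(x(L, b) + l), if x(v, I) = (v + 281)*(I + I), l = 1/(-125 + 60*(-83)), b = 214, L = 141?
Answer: 5105/922044679 ≈ 5.5366e-6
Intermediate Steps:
l = -1/5105 (l = 1/(-125 - 4980) = 1/(-5105) = -1/5105 ≈ -0.00019589)
x(v, I) = 2*I*(281 + v) (x(v, I) = (281 + v)*(2*I) = 2*I*(281 + v))
1/(x(L, b) + l) = 1/(2*214*(281 + 141) - 1/5105) = 1/(2*214*422 - 1/5105) = 1/(180616 - 1/5105) = 1/(922044679/5105) = 5105/922044679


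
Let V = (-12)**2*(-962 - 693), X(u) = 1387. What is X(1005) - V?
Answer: 239707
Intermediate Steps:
V = -238320 (V = 144*(-1655) = -238320)
X(1005) - V = 1387 - 1*(-238320) = 1387 + 238320 = 239707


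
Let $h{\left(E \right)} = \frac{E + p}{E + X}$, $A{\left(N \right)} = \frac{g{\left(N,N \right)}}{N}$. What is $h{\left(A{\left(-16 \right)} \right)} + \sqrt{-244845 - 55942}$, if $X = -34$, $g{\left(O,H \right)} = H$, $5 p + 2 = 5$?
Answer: $- \frac{8}{165} + i \sqrt{300787} \approx -0.048485 + 548.44 i$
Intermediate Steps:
$p = \frac{3}{5}$ ($p = - \frac{2}{5} + \frac{1}{5} \cdot 5 = - \frac{2}{5} + 1 = \frac{3}{5} \approx 0.6$)
$A{\left(N \right)} = 1$ ($A{\left(N \right)} = \frac{N}{N} = 1$)
$h{\left(E \right)} = \frac{\frac{3}{5} + E}{-34 + E}$ ($h{\left(E \right)} = \frac{E + \frac{3}{5}}{E - 34} = \frac{\frac{3}{5} + E}{-34 + E}$)
$h{\left(A{\left(-16 \right)} \right)} + \sqrt{-244845 - 55942} = \frac{\frac{3}{5} + 1}{-34 + 1} + \sqrt{-244845 - 55942} = \frac{1}{-33} \cdot \frac{8}{5} + \sqrt{-300787} = \left(- \frac{1}{33}\right) \frac{8}{5} + i \sqrt{300787} = - \frac{8}{165} + i \sqrt{300787}$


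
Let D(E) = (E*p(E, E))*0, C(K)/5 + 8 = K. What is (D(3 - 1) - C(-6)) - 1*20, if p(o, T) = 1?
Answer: 50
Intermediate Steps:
C(K) = -40 + 5*K
D(E) = 0 (D(E) = (E*1)*0 = E*0 = 0)
(D(3 - 1) - C(-6)) - 1*20 = (0 - (-40 + 5*(-6))) - 1*20 = (0 - (-40 - 30)) - 20 = (0 - 1*(-70)) - 20 = (0 + 70) - 20 = 70 - 20 = 50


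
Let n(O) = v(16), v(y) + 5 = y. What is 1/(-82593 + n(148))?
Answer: -1/82582 ≈ -1.2109e-5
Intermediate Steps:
v(y) = -5 + y
n(O) = 11 (n(O) = -5 + 16 = 11)
1/(-82593 + n(148)) = 1/(-82593 + 11) = 1/(-82582) = -1/82582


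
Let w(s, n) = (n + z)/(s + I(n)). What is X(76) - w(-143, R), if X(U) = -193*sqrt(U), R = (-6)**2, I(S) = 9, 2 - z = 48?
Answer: -5/67 - 386*sqrt(19) ≈ -1682.6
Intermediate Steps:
z = -46 (z = 2 - 1*48 = 2 - 48 = -46)
R = 36
w(s, n) = (-46 + n)/(9 + s) (w(s, n) = (n - 46)/(s + 9) = (-46 + n)/(9 + s))
X(76) - w(-143, R) = -386*sqrt(19) - (-46 + 36)/(9 - 143) = -386*sqrt(19) - (-10)/(-134) = -386*sqrt(19) - (-1)*(-10)/134 = -386*sqrt(19) - 1*5/67 = -386*sqrt(19) - 5/67 = -5/67 - 386*sqrt(19)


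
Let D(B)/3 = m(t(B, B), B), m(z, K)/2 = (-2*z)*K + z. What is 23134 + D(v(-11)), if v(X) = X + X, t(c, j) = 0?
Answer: 23134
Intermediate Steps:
v(X) = 2*X
m(z, K) = 2*z - 4*K*z (m(z, K) = 2*((-2*z)*K + z) = 2*(-2*K*z + z) = 2*(z - 2*K*z) = 2*z - 4*K*z)
D(B) = 0 (D(B) = 3*(2*0*(1 - 2*B)) = 3*0 = 0)
23134 + D(v(-11)) = 23134 + 0 = 23134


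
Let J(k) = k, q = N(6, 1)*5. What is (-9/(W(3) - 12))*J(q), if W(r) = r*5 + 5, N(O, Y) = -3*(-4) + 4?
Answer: -90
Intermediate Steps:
N(O, Y) = 16 (N(O, Y) = 12 + 4 = 16)
W(r) = 5 + 5*r (W(r) = 5*r + 5 = 5 + 5*r)
q = 80 (q = 16*5 = 80)
(-9/(W(3) - 12))*J(q) = (-9/((5 + 5*3) - 12))*80 = (-9/((5 + 15) - 12))*80 = (-9/(20 - 12))*80 = (-9/8)*80 = ((1/8)*(-9))*80 = -9/8*80 = -90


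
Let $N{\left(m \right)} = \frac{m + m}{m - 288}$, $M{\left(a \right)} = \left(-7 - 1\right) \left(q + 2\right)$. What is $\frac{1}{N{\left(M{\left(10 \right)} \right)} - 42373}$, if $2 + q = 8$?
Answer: $- \frac{11}{466099} \approx -2.36 \cdot 10^{-5}$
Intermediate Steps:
$q = 6$ ($q = -2 + 8 = 6$)
$M{\left(a \right)} = -64$ ($M{\left(a \right)} = \left(-7 - 1\right) \left(6 + 2\right) = \left(-8\right) 8 = -64$)
$N{\left(m \right)} = \frac{2 m}{-288 + m}$
$\frac{1}{N{\left(M{\left(10 \right)} \right)} - 42373} = \frac{1}{2 \left(-64\right) \frac{1}{-288 - 64} - 42373} = \frac{1}{2 \left(-64\right) \frac{1}{-352} - 42373} = \frac{1}{2 \left(-64\right) \left(- \frac{1}{352}\right) - 42373} = \frac{1}{\frac{4}{11} - 42373} = \frac{1}{- \frac{466099}{11}} = - \frac{11}{466099}$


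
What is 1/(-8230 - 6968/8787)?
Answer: -8787/72323978 ≈ -0.00012149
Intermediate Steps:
1/(-8230 - 6968/8787) = 1/(-72323978/8787) = -8787/72323978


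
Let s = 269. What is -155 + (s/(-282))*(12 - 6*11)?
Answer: -4864/47 ≈ -103.49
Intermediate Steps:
-155 + (s/(-282))*(12 - 6*11) = -155 + (269/(-282))*(12 - 6*11) = -155 + (269*(-1/282))*(12 - 66) = -155 - 269/282*(-54) = -155 + 2421/47 = -4864/47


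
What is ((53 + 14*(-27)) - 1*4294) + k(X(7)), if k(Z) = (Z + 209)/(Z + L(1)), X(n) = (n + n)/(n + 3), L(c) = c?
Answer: -13594/3 ≈ -4531.3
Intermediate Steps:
X(n) = 2*n/(3 + n) (X(n) = (2*n)/(3 + n) = 2*n/(3 + n))
k(Z) = (209 + Z)/(1 + Z) (k(Z) = (Z + 209)/(Z + 1) = (209 + Z)/(1 + Z))
((53 + 14*(-27)) - 1*4294) + k(X(7)) = ((53 + 14*(-27)) - 1*4294) + (209 + 2*7/(3 + 7))/(1 + 2*7/(3 + 7)) = ((53 - 378) - 4294) + (209 + 2*7/10)/(1 + 2*7/10) = (-325 - 4294) + (209 + 2*7*(⅒))/(1 + 2*7*(⅒)) = -4619 + (209 + 7/5)/(1 + 7/5) = -4619 + (1052/5)/(12/5) = -4619 + (5/12)*(1052/5) = -4619 + 263/3 = -13594/3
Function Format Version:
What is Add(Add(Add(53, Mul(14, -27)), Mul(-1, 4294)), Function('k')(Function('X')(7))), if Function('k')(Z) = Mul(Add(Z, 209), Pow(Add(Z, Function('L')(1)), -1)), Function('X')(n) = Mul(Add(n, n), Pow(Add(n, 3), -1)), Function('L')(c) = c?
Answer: Rational(-13594, 3) ≈ -4531.3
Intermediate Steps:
Function('X')(n) = Mul(2, n, Pow(Add(3, n), -1)) (Function('X')(n) = Mul(Mul(2, n), Pow(Add(3, n), -1)) = Mul(2, n, Pow(Add(3, n), -1)))
Function('k')(Z) = Mul(Pow(Add(1, Z), -1), Add(209, Z)) (Function('k')(Z) = Mul(Add(Z, 209), Pow(Add(Z, 1), -1)) = Mul(Add(209, Z), Pow(Add(1, Z), -1)) = Mul(Pow(Add(1, Z), -1), Add(209, Z)))
Add(Add(Add(53, Mul(14, -27)), Mul(-1, 4294)), Function('k')(Function('X')(7))) = Add(Add(Add(53, Mul(14, -27)), Mul(-1, 4294)), Mul(Pow(Add(1, Mul(2, 7, Pow(Add(3, 7), -1))), -1), Add(209, Mul(2, 7, Pow(Add(3, 7), -1))))) = Add(Add(Add(53, -378), -4294), Mul(Pow(Add(1, Mul(2, 7, Pow(10, -1))), -1), Add(209, Mul(2, 7, Pow(10, -1))))) = Add(Add(-325, -4294), Mul(Pow(Add(1, Mul(2, 7, Rational(1, 10))), -1), Add(209, Mul(2, 7, Rational(1, 10))))) = Add(-4619, Mul(Pow(Add(1, Rational(7, 5)), -1), Add(209, Rational(7, 5)))) = Add(-4619, Mul(Pow(Rational(12, 5), -1), Rational(1052, 5))) = Add(-4619, Mul(Rational(5, 12), Rational(1052, 5))) = Add(-4619, Rational(263, 3)) = Rational(-13594, 3)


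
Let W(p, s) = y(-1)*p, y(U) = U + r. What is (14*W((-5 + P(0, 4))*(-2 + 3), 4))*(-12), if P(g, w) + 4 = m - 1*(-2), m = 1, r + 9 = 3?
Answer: -7056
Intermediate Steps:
r = -6 (r = -9 + 3 = -6)
P(g, w) = -1 (P(g, w) = -4 + (1 - 1*(-2)) = -4 + (1 + 2) = -4 + 3 = -1)
y(U) = -6 + U (y(U) = U - 6 = -6 + U)
W(p, s) = -7*p (W(p, s) = (-6 - 1)*p = -7*p)
(14*W((-5 + P(0, 4))*(-2 + 3), 4))*(-12) = (14*(-7*(-5 - 1)*(-2 + 3)))*(-12) = (14*(-(-42)))*(-12) = (14*(-7*(-6)))*(-12) = (14*42)*(-12) = 588*(-12) = -7056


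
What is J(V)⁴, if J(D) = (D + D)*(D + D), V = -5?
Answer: 100000000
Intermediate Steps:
J(D) = 4*D² (J(D) = (2*D)*(2*D) = 4*D²)
J(V)⁴ = (4*(-5)²)⁴ = (4*25)⁴ = 100⁴ = 100000000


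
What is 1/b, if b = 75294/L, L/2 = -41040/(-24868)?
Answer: 1140/26005711 ≈ 4.3837e-5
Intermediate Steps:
L = 20520/6217 (L = 2*(-41040/(-24868)) = 2*(-41040*(-1/24868)) = 2*(10260/6217) = 20520/6217 ≈ 3.3006)
b = 26005711/1140 (b = 75294/(20520/6217) = 75294*(6217/20520) = 26005711/1140 ≈ 22812.)
1/b = 1/(26005711/1140) = 1140/26005711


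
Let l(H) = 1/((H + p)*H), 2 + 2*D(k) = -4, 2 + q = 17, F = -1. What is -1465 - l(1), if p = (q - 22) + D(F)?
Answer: -13184/9 ≈ -1464.9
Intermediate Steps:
q = 15 (q = -2 + 17 = 15)
D(k) = -3 (D(k) = -1 + (½)*(-4) = -1 - 2 = -3)
p = -10 (p = (15 - 22) - 3 = -7 - 3 = -10)
l(H) = 1/(H*(-10 + H)) (l(H) = 1/((H - 10)*H) = 1/((-10 + H)*H) = 1/(H*(-10 + H)))
-1465 - l(1) = -1465 - 1/(1*(-10 + 1)) = -1465 - 1/(-9) = -1465 - (-1)/9 = -1465 - 1*(-⅑) = -1465 + ⅑ = -13184/9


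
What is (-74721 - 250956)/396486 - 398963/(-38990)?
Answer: 12123758149/1288249095 ≈ 9.4110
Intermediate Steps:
(-74721 - 250956)/396486 - 398963/(-38990) = -325677*1/396486 - 398963*(-1/38990) = -108559/132162 + 398963/38990 = 12123758149/1288249095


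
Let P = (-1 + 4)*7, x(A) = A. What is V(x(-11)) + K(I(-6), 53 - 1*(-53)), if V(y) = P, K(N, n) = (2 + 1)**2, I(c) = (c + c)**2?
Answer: 30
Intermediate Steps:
I(c) = 4*c**2 (I(c) = (2*c)**2 = 4*c**2)
P = 21 (P = 3*7 = 21)
K(N, n) = 9 (K(N, n) = 3**2 = 9)
V(y) = 21
V(x(-11)) + K(I(-6), 53 - 1*(-53)) = 21 + 9 = 30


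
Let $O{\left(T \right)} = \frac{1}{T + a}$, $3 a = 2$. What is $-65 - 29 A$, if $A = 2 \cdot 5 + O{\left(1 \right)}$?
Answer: $- \frac{1862}{5} \approx -372.4$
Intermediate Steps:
$a = \frac{2}{3}$ ($a = \frac{1}{3} \cdot 2 = \frac{2}{3} \approx 0.66667$)
$O{\left(T \right)} = \frac{1}{\frac{2}{3} + T}$ ($O{\left(T \right)} = \frac{1}{T + \frac{2}{3}} = \frac{1}{\frac{2}{3} + T}$)
$A = \frac{53}{5}$ ($A = 2 \cdot 5 + \frac{3}{2 + 3 \cdot 1} = 10 + \frac{3}{2 + 3} = 10 + \frac{3}{5} = \frac{53}{5} \approx 10.6$)
$-65 - 29 A = -65 - \frac{1537}{5} = - \frac{1862}{5}$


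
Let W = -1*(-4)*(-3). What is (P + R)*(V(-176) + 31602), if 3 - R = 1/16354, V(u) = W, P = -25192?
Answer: -500508202005/629 ≈ -7.9572e+8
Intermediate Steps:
W = -12 (W = 4*(-3) = -12)
V(u) = -12
R = 49061/16354 (R = 3 - 1/16354 = 49061/16354 ≈ 2.9999)
(P + R)*(V(-176) + 31602) = (-25192 + 49061/16354)*(-12 + 31602) = -411940907/16354*31590 = -500508202005/629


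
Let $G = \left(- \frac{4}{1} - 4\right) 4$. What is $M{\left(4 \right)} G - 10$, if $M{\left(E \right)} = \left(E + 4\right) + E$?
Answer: $-394$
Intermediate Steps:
$M{\left(E \right)} = 4 + 2 E$ ($M{\left(E \right)} = \left(4 + E\right) + E = 4 + 2 E$)
$G = -32$ ($G = \left(\left(-4\right) 1 - 4\right) 4 = \left(-4 - 4\right) 4 = \left(-8\right) 4 = -32$)
$M{\left(4 \right)} G - 10 = \left(4 + 2 \cdot 4\right) \left(-32\right) - 10 = \left(4 + 8\right) \left(-32\right) - 10 = 12 \left(-32\right) - 10 = -384 - 10 = -394$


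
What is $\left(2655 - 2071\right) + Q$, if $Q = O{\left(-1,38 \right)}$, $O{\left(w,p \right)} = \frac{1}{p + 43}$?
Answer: $\frac{47305}{81} \approx 584.01$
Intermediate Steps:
$O{\left(w,p \right)} = \frac{1}{43 + p}$
$Q = \frac{1}{81}$ ($Q = \frac{1}{43 + 38} = \frac{1}{81} \approx 0.012346$)
$\left(2655 - 2071\right) + Q = \left(2655 - 2071\right) + \frac{1}{81} = 584 + \frac{1}{81} = \frac{47305}{81}$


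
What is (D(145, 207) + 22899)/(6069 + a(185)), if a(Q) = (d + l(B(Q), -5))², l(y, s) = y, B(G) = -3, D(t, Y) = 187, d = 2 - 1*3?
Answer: 23086/6085 ≈ 3.7939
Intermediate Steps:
d = -1 (d = 2 - 3 = -1)
a(Q) = 16 (a(Q) = (-1 - 3)² = (-4)² = 16)
(D(145, 207) + 22899)/(6069 + a(185)) = (187 + 22899)/(6069 + 16) = 23086/6085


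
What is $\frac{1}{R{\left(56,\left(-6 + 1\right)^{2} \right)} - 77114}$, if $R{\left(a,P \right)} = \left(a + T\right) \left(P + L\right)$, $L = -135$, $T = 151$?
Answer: $- \frac{1}{99884} \approx -1.0012 \cdot 10^{-5}$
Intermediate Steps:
$R{\left(a,P \right)} = \left(-135 + P\right) \left(151 + a\right)$ ($R{\left(a,P \right)} = \left(a + 151\right) \left(P - 135\right) = \left(151 + a\right) \left(-135 + P\right) = \left(-135 + P\right) \left(151 + a\right)$)
$\frac{1}{R{\left(56,\left(-6 + 1\right)^{2} \right)} - 77114} = \frac{1}{\left(-20385 - 7560 + 151 \left(-6 + 1\right)^{2} + \left(-6 + 1\right)^{2} \cdot 56\right) - 77114} = \frac{1}{\left(-20385 - 7560 + 151 \left(-5\right)^{2} + \left(-5\right)^{2} \cdot 56\right) - 77114} = \frac{1}{\left(-20385 - 7560 + 151 \cdot 25 + 25 \cdot 56\right) - 77114} = \frac{1}{\left(-20385 - 7560 + 3775 + 1400\right) - 77114} = \frac{1}{-22770 - 77114} = \frac{1}{-99884} = - \frac{1}{99884}$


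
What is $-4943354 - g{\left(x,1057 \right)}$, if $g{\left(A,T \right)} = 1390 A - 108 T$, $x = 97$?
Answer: $-4964028$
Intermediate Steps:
$g{\left(A,T \right)} = - 108 T + 1390 A$
$-4943354 - g{\left(x,1057 \right)} = -4943354 - \left(\left(-108\right) 1057 + 1390 \cdot 97\right) = -4943354 - \left(-114156 + 134830\right) = -4943354 - 20674 = -4964028$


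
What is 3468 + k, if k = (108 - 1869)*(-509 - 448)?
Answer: 1688745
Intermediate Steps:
k = 1685277 (k = -1761*(-957) = 1685277)
3468 + k = 3468 + 1685277 = 1688745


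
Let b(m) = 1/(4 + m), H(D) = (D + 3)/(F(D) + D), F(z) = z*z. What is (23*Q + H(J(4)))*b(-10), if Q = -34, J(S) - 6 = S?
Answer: 28669/220 ≈ 130.31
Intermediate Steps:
J(S) = 6 + S
F(z) = z²
H(D) = (3 + D)/(D + D²) (H(D) = (D + 3)/(D² + D) = (3 + D)/(D + D²))
(23*Q + H(J(4)))*b(-10) = (23*(-34) + (3 + (6 + 4))/((6 + 4)*(1 + (6 + 4))))/(4 - 10) = (-782 + (3 + 10)/(10*(1 + 10)))/(-6) = (-782 + (⅒)*13/11)*(-⅙) = (-782 + (⅒)*(1/11)*13)*(-⅙) = (-782 + 13/110)*(-⅙) = -86007/110*(-⅙) = 28669/220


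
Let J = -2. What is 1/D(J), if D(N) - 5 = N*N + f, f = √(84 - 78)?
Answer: 3/25 - √6/75 ≈ 0.087340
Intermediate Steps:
f = √6 ≈ 2.4495
D(N) = 5 + √6 + N² (D(N) = 5 + (N*N + √6) = 5 + (N² + √6) = 5 + (√6 + N²) = 5 + √6 + N²)
1/D(J) = 1/(5 + √6 + (-2)²) = 1/(5 + √6 + 4) = 1/(9 + √6)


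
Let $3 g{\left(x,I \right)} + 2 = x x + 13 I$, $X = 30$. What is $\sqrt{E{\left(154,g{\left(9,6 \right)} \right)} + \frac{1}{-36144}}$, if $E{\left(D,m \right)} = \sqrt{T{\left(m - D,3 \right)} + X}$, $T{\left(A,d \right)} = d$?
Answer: $\frac{\sqrt{-251 + 9072144 \sqrt{33}}}{3012} \approx 2.3968$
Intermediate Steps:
$g{\left(x,I \right)} = - \frac{2}{3} + \frac{x^{2}}{3} + \frac{13 I}{3}$ ($g{\left(x,I \right)} = - \frac{2}{3} + \frac{x x + 13 I}{3} = - \frac{2}{3} + \frac{x^{2} + 13 I}{3} = - \frac{2}{3} + \left(\frac{x^{2}}{3} + \frac{13 I}{3}\right) = - \frac{2}{3} + \frac{x^{2}}{3} + \frac{13 I}{3}$)
$E{\left(D,m \right)} = \sqrt{33}$ ($E{\left(D,m \right)} = \sqrt{3 + 30} = \sqrt{33}$)
$\sqrt{E{\left(154,g{\left(9,6 \right)} \right)} + \frac{1}{-36144}} = \sqrt{\sqrt{33} + \frac{1}{-36144}} = \sqrt{\sqrt{33} - \frac{1}{36144}} = \sqrt{- \frac{1}{36144} + \sqrt{33}}$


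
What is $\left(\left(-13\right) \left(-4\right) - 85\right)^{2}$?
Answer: $1089$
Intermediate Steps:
$\left(\left(-13\right) \left(-4\right) - 85\right)^{2} = \left(52 - 85\right)^{2} = \left(-33\right)^{2} = 1089$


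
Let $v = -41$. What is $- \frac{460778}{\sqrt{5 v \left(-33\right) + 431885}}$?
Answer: $- \frac{230389 \sqrt{17546}}{43865} \approx -695.72$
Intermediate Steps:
$- \frac{460778}{\sqrt{5 v \left(-33\right) + 431885}} = - \frac{460778}{\sqrt{5 \left(-41\right) \left(-33\right) + 431885}} = - \frac{460778}{\sqrt{\left(-205\right) \left(-33\right) + 431885}} = - \frac{460778}{\sqrt{6765 + 431885}} = - \frac{460778}{\sqrt{438650}} = - \frac{460778}{5 \sqrt{17546}} = - 460778 \frac{\sqrt{17546}}{87730} = - \frac{230389 \sqrt{17546}}{43865}$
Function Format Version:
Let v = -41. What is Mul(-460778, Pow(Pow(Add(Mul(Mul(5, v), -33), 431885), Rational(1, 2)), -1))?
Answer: Mul(Rational(-230389, 43865), Pow(17546, Rational(1, 2))) ≈ -695.72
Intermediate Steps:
Mul(-460778, Pow(Pow(Add(Mul(Mul(5, v), -33), 431885), Rational(1, 2)), -1)) = Mul(-460778, Pow(Pow(Add(Mul(Mul(5, -41), -33), 431885), Rational(1, 2)), -1)) = Mul(-460778, Pow(Pow(Add(Mul(-205, -33), 431885), Rational(1, 2)), -1)) = Mul(-460778, Pow(Pow(Add(6765, 431885), Rational(1, 2)), -1)) = Mul(-460778, Pow(Pow(438650, Rational(1, 2)), -1)) = Mul(-460778, Pow(Mul(5, Pow(17546, Rational(1, 2))), -1)) = Mul(-460778, Mul(Rational(1, 87730), Pow(17546, Rational(1, 2)))) = Mul(Rational(-230389, 43865), Pow(17546, Rational(1, 2)))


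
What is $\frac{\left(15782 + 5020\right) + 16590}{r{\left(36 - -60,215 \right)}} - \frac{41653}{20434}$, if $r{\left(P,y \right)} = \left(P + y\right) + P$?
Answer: $\frac{747115357}{8316638} \approx 89.834$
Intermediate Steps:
$r{\left(P,y \right)} = y + 2 P$
$\frac{\left(15782 + 5020\right) + 16590}{r{\left(36 - -60,215 \right)}} - \frac{41653}{20434} = \frac{\left(15782 + 5020\right) + 16590}{215 + 2 \left(36 - -60\right)} - \frac{41653}{20434} = \frac{20802 + 16590}{215 + 2 \left(36 + 60\right)} - \frac{41653}{20434} = \frac{37392}{215 + 2 \cdot 96} - \frac{41653}{20434} = \frac{37392}{215 + 192} - \frac{41653}{20434} = \frac{37392}{407} - \frac{41653}{20434} = \frac{747115357}{8316638}$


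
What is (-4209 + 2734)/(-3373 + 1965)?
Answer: 1475/1408 ≈ 1.0476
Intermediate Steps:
(-4209 + 2734)/(-3373 + 1965) = -1475/(-1408) = -1475*(-1/1408) = 1475/1408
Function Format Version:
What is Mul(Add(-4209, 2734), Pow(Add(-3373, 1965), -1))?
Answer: Rational(1475, 1408) ≈ 1.0476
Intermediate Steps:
Mul(Add(-4209, 2734), Pow(Add(-3373, 1965), -1)) = Mul(-1475, Pow(-1408, -1)) = Mul(-1475, Rational(-1, 1408)) = Rational(1475, 1408)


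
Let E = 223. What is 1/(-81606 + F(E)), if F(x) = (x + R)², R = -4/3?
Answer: -9/292229 ≈ -3.0798e-5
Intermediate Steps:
R = -4/3 (R = -4*⅓ = -4/3 ≈ -1.3333)
F(x) = (-4/3 + x)² (F(x) = (x - 4/3)² = (-4/3 + x)²)
1/(-81606 + F(E)) = 1/(-81606 + (-4 + 3*223)²/9) = 1/(-81606 + (-4 + 669)²/9) = 1/(-81606 + (⅑)*665²) = 1/(-81606 + (⅑)*442225) = 1/(-81606 + 442225/9) = 1/(-292229/9) = -9/292229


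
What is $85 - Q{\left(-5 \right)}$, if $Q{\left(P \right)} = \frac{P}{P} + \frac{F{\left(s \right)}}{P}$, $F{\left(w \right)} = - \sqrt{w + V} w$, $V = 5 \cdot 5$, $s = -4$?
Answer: $84 + \frac{4 \sqrt{21}}{5} \approx 87.666$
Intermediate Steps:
$V = 25$
$F{\left(w \right)} = - w \sqrt{25 + w}$ ($F{\left(w \right)} = - \sqrt{w + 25} w = - \sqrt{25 + w} w = - w \sqrt{25 + w}$)
$Q{\left(P \right)} = 1 + \frac{4 \sqrt{21}}{P}$ ($Q{\left(P \right)} = \frac{P}{P} + \frac{\left(-1\right) \left(-4\right) \sqrt{25 - 4}}{P} = 1 + \frac{\left(-1\right) \left(-4\right) \sqrt{21}}{P} = 1 + \frac{4 \sqrt{21}}{P}$)
$85 - Q{\left(-5 \right)} = 85 - \frac{-5 + 4 \sqrt{21}}{-5} = 85 - - \frac{-5 + 4 \sqrt{21}}{5} = 85 - \left(1 - \frac{4 \sqrt{21}}{5}\right) = 84 + \frac{4 \sqrt{21}}{5}$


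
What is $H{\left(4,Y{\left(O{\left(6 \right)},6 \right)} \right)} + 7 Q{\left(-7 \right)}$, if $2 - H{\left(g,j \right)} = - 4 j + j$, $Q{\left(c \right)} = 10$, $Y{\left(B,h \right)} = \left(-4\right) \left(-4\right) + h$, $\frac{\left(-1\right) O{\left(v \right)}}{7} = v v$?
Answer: $138$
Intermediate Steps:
$O{\left(v \right)} = - 7 v^{2}$ ($O{\left(v \right)} = - 7 v v = - 7 v^{2}$)
$Y{\left(B,h \right)} = 16 + h$
$H{\left(g,j \right)} = 2 + 3 j$ ($H{\left(g,j \right)} = 2 - \left(- 4 j + j\right) = 2 - - 3 j = 2 + 3 j$)
$H{\left(4,Y{\left(O{\left(6 \right)},6 \right)} \right)} + 7 Q{\left(-7 \right)} = \left(2 + 3 \left(16 + 6\right)\right) + 7 \cdot 10 = \left(2 + 3 \cdot 22\right) + 70 = \left(2 + 66\right) + 70 = 68 + 70 = 138$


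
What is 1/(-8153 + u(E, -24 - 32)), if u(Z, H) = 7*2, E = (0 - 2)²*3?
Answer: -1/8139 ≈ -0.00012287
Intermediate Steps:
E = 12 (E = (-2)²*3 = 4*3 = 12)
u(Z, H) = 14
1/(-8153 + u(E, -24 - 32)) = 1/(-8153 + 14) = 1/(-8139) = -1/8139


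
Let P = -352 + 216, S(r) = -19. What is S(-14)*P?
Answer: 2584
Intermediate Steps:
P = -136
S(-14)*P = -19*(-136) = 2584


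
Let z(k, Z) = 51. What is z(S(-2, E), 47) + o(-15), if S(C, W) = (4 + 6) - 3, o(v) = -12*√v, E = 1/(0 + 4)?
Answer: 51 - 12*I*√15 ≈ 51.0 - 46.476*I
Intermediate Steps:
E = ¼ (E = 1/4 = ¼ ≈ 0.25000)
S(C, W) = 7 (S(C, W) = 10 - 3 = 7)
z(S(-2, E), 47) + o(-15) = 51 - 12*I*√15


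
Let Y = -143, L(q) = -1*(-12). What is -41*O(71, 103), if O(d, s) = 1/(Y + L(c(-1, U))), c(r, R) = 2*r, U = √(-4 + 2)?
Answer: 41/131 ≈ 0.31298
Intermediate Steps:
U = I*√2 (U = √(-2) = I*√2 ≈ 1.4142*I)
L(q) = 12
O(d, s) = -1/131 (O(d, s) = 1/(-143 + 12) = 1/(-131) = -1/131)
-41*O(71, 103) = -41*(-1/131) = 41/131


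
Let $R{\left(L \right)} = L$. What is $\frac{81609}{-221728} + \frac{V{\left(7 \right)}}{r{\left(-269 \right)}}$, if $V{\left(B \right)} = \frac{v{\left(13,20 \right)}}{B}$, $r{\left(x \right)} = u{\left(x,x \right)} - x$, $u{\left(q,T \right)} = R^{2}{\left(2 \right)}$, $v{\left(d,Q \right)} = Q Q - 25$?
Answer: $- \frac{1866841}{10864672} \approx -0.17183$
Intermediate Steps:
$v{\left(d,Q \right)} = -25 + Q^{2}$ ($v{\left(d,Q \right)} = Q^{2} - 25 = -25 + Q^{2}$)
$u{\left(q,T \right)} = 4$ ($u{\left(q,T \right)} = 2^{2} = 4$)
$r{\left(x \right)} = 4 - x$
$V{\left(B \right)} = \frac{375}{B}$ ($V{\left(B \right)} = \frac{-25 + 20^{2}}{B} = \frac{-25 + 400}{B} = \frac{375}{B}$)
$\frac{81609}{-221728} + \frac{V{\left(7 \right)}}{r{\left(-269 \right)}} = \frac{81609}{-221728} + \frac{375 \cdot \frac{1}{7}}{4 - -269} = 81609 \left(- \frac{1}{221728}\right) + \frac{375 \cdot \frac{1}{7}}{4 + 269} = - \frac{81609}{221728} + \frac{375}{7 \cdot 273} = - \frac{81609}{221728} + \frac{375}{7} \cdot \frac{1}{273} = - \frac{81609}{221728} + \frac{125}{637} = - \frac{1866841}{10864672}$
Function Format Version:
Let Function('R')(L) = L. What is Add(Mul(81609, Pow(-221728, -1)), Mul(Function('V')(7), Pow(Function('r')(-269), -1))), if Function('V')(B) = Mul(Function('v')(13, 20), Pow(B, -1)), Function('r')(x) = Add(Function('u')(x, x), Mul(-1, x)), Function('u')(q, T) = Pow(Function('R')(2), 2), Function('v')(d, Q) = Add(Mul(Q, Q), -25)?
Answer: Rational(-1866841, 10864672) ≈ -0.17183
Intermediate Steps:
Function('v')(d, Q) = Add(-25, Pow(Q, 2)) (Function('v')(d, Q) = Add(Pow(Q, 2), -25) = Add(-25, Pow(Q, 2)))
Function('u')(q, T) = 4 (Function('u')(q, T) = Pow(2, 2) = 4)
Function('r')(x) = Add(4, Mul(-1, x))
Function('V')(B) = Mul(375, Pow(B, -1)) (Function('V')(B) = Mul(Add(-25, Pow(20, 2)), Pow(B, -1)) = Mul(Add(-25, 400), Pow(B, -1)) = Mul(375, Pow(B, -1)))
Add(Mul(81609, Pow(-221728, -1)), Mul(Function('V')(7), Pow(Function('r')(-269), -1))) = Add(Mul(81609, Pow(-221728, -1)), Mul(Mul(375, Pow(7, -1)), Pow(Add(4, Mul(-1, -269)), -1))) = Add(Mul(81609, Rational(-1, 221728)), Mul(Mul(375, Rational(1, 7)), Pow(Add(4, 269), -1))) = Add(Rational(-81609, 221728), Mul(Rational(375, 7), Pow(273, -1))) = Add(Rational(-81609, 221728), Mul(Rational(375, 7), Rational(1, 273))) = Add(Rational(-81609, 221728), Rational(125, 637)) = Rational(-1866841, 10864672)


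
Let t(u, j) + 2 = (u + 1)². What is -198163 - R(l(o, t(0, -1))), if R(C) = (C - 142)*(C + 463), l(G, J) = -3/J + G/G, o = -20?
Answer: -133717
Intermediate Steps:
t(u, j) = -2 + (1 + u)² (t(u, j) = -2 + (u + 1)² = -2 + (1 + u)²)
l(G, J) = 1 - 3/J (l(G, J) = -3/J + 1 = 1 - 3/J)
R(C) = (-142 + C)*(463 + C)
-198163 - R(l(o, t(0, -1))) = -198163 - (-65746 + ((-3 + (-2 + (1 + 0)²))/(-2 + (1 + 0)²))² + 321*((-3 + (-2 + (1 + 0)²))/(-2 + (1 + 0)²))) = -198163 - (-65746 + ((-3 + (-2 + 1²))/(-2 + 1²))² + 321*((-3 + (-2 + 1²))/(-2 + 1²))) = -198163 - (-65746 + ((-3 + (-2 + 1))/(-2 + 1))² + 321*((-3 + (-2 + 1))/(-2 + 1))) = -198163 - (-65746 + ((-3 - 1)/(-1))² + 321*((-3 - 1)/(-1))) = -198163 - (-65746 + (-1*(-4))² + 321*(-1*(-4))) = -198163 - (-65746 + 4² + 321*4) = -198163 - (-65746 + 16 + 1284) = -198163 - 1*(-64446) = -198163 + 64446 = -133717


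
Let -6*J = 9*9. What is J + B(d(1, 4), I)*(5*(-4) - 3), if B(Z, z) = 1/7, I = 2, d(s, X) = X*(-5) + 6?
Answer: -235/14 ≈ -16.786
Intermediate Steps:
d(s, X) = 6 - 5*X (d(s, X) = -5*X + 6 = 6 - 5*X)
B(Z, z) = ⅐
J = -27/2 (J = -3*9/2 = -⅙*81 = -27/2 ≈ -13.500)
J + B(d(1, 4), I)*(5*(-4) - 3) = -27/2 + (5*(-4) - 3)/7 = -27/2 + (-20 - 3)/7 = -27/2 + (⅐)*(-23) = -27/2 - 23/7 = -235/14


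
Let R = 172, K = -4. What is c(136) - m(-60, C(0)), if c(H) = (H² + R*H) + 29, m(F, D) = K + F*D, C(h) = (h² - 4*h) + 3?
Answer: 42101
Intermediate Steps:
C(h) = 3 + h² - 4*h
m(F, D) = -4 + D*F (m(F, D) = -4 + F*D = -4 + D*F)
c(H) = 29 + H² + 172*H (c(H) = (H² + 172*H) + 29 = 29 + H² + 172*H)
c(136) - m(-60, C(0)) = (29 + 136² + 172*136) - (-4 + (3 + 0² - 4*0)*(-60)) = (29 + 18496 + 23392) - (-4 + (3 + 0 + 0)*(-60)) = 41917 - (-4 + 3*(-60)) = 41917 - (-4 - 180) = 41917 - 1*(-184) = 41917 + 184 = 42101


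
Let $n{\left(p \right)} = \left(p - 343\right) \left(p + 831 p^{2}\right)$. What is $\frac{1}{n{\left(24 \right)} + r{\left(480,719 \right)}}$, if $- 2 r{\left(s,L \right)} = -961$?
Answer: $- \frac{2}{305396879} \approx -6.5489 \cdot 10^{-9}$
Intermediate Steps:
$r{\left(s,L \right)} = \frac{961}{2}$ ($r{\left(s,L \right)} = \left(- \frac{1}{2}\right) \left(-961\right) = \frac{961}{2}$)
$n{\left(p \right)} = \left(-343 + p\right) \left(p + 831 p^{2}\right)$
$\frac{1}{n{\left(24 \right)} + r{\left(480,719 \right)}} = \frac{1}{24 \left(-343 - 6840768 + 831 \cdot 24^{2}\right) + \frac{961}{2}} = \frac{1}{24 \left(-343 - 6840768 + 831 \cdot 576\right) + \frac{961}{2}} = \frac{1}{24 \left(-343 - 6840768 + 478656\right) + \frac{961}{2}} = \frac{1}{24 \left(-6362455\right) + \frac{961}{2}} = \frac{1}{-152698920 + \frac{961}{2}} = \frac{1}{- \frac{305396879}{2}} = - \frac{2}{305396879}$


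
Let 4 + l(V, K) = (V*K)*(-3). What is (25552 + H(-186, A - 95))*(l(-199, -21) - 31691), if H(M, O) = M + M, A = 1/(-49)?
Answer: -1113761760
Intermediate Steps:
A = -1/49 ≈ -0.020408
l(V, K) = -4 - 3*K*V (l(V, K) = -4 + (V*K)*(-3) = -4 + (K*V)*(-3) = -4 - 3*K*V)
H(M, O) = 2*M
(25552 + H(-186, A - 95))*(l(-199, -21) - 31691) = (25552 + 2*(-186))*((-4 - 3*(-21)*(-199)) - 31691) = (25552 - 372)*((-4 - 12537) - 31691) = 25180*(-12541 - 31691) = 25180*(-44232) = -1113761760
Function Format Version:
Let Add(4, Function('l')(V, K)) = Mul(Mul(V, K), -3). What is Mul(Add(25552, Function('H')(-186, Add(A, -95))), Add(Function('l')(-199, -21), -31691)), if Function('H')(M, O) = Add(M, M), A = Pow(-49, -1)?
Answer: -1113761760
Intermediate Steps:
A = Rational(-1, 49) ≈ -0.020408
Function('l')(V, K) = Add(-4, Mul(-3, K, V)) (Function('l')(V, K) = Add(-4, Mul(Mul(V, K), -3)) = Add(-4, Mul(Mul(K, V), -3)) = Add(-4, Mul(-3, K, V)))
Function('H')(M, O) = Mul(2, M)
Mul(Add(25552, Function('H')(-186, Add(A, -95))), Add(Function('l')(-199, -21), -31691)) = Mul(Add(25552, Mul(2, -186)), Add(Add(-4, Mul(-3, -21, -199)), -31691)) = Mul(Add(25552, -372), Add(Add(-4, -12537), -31691)) = Mul(25180, Add(-12541, -31691)) = Mul(25180, -44232) = -1113761760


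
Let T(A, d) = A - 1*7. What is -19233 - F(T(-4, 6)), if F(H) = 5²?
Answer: -19258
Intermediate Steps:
T(A, d) = -7 + A (T(A, d) = A - 7 = -7 + A)
F(H) = 25
-19233 - F(T(-4, 6)) = -19233 - 1*25 = -19233 - 25 = -19258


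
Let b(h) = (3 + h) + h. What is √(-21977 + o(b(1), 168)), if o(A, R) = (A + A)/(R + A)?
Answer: I*√657747903/173 ≈ 148.25*I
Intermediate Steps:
b(h) = 3 + 2*h
o(A, R) = 2*A/(A + R) (o(A, R) = (2*A)/(A + R) = 2*A/(A + R))
√(-21977 + o(b(1), 168)) = √(-21977 + 2*(3 + 2*1)/((3 + 2*1) + 168)) = √(-21977 + 2*(3 + 2)/((3 + 2) + 168)) = √(-21977 + 2*5/(5 + 168)) = √(-21977 + 2*5/173) = √(-21977 + 2*5*(1/173)) = √(-21977 + 10/173) = √(-3802011/173) = I*√657747903/173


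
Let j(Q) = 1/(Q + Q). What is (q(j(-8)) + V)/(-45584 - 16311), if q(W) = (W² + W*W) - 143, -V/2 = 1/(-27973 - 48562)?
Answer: 1400819849/606353129600 ≈ 0.0023102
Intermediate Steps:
j(Q) = 1/(2*Q)
V = 2/76535 (V = -2/(-27973 - 48562) = -2/(-76535) = -2*(-1/76535) = 2/76535 ≈ 2.6132e-5)
q(W) = -143 + 2*W² (q(W) = (W² + W²) - 143 = 2*W² - 143 = -143 + 2*W²)
(q(j(-8)) + V)/(-45584 - 16311) = ((-143 + 2*((½)/(-8))²) + 2/76535)/(-45584 - 16311) = ((-143 + 2*((½)*(-⅛))²) + 2/76535)/(-61895) = ((-143 + 2*(-1/16)²) + 2/76535)*(-1/61895) = ((-143 + 2*(1/256)) + 2/76535)*(-1/61895) = ((-143 + 1/128) + 2/76535)*(-1/61895) = (-18303/128 + 2/76535)*(-1/61895) = -1400819849/9796480*(-1/61895) = 1400819849/606353129600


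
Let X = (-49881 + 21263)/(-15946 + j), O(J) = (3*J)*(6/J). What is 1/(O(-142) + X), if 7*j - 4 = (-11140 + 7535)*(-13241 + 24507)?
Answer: 20362774/366630095 ≈ 0.055540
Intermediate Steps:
j = -40613926/7 (j = 4/7 + ((-11140 + 7535)*(-13241 + 24507))/7 = 4/7 + (-3605*11266)/7 = 4/7 + (1/7)*(-40613930) = 4/7 - 5801990 = -40613926/7 ≈ -5.8020e+6)
O(J) = 18
X = 100163/20362774 (X = (-49881 + 21263)/(-15946 - 40613926/7) = -28618/(-40725548/7) = -28618*(-7/40725548) = 100163/20362774 ≈ 0.0049189)
1/(O(-142) + X) = 1/(18 + 100163/20362774) = 1/(366630095/20362774) = 20362774/366630095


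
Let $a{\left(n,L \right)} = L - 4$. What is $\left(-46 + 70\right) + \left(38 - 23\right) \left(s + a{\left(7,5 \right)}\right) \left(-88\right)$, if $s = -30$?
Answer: $38304$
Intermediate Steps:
$a{\left(n,L \right)} = -4 + L$
$\left(-46 + 70\right) + \left(38 - 23\right) \left(s + a{\left(7,5 \right)}\right) \left(-88\right) = \left(-46 + 70\right) + \left(38 - 23\right) \left(-30 + \left(-4 + 5\right)\right) \left(-88\right) = 24 + 15 \left(-30 + 1\right) \left(-88\right) = 24 + 15 \left(-29\right) \left(-88\right) = 24 - -38280 = 24 + 38280 = 38304$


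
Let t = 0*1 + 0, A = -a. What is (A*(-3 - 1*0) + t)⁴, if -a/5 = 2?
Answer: 810000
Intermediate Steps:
a = -10 (a = -5*2 = -10)
A = 10 (A = -1*(-10) = 10)
t = 0 (t = 0 + 0 = 0)
(A*(-3 - 1*0) + t)⁴ = (10*(-3 - 1*0) + 0)⁴ = (10*(-3 + 0) + 0)⁴ = (10*(-3) + 0)⁴ = (-30 + 0)⁴ = (-30)⁴ = 810000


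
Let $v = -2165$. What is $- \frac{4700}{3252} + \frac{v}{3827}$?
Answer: $- \frac{6256870}{3111351} \approx -2.011$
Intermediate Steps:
$- \frac{4700}{3252} + \frac{v}{3827} = - \frac{4700}{3252} - \frac{2165}{3827} = \left(-4700\right) \frac{1}{3252} - \frac{2165}{3827} = - \frac{1175}{813} - \frac{2165}{3827} = - \frac{6256870}{3111351}$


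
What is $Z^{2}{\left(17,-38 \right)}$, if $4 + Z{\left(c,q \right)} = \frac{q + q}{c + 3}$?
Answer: $\frac{1521}{25} \approx 60.84$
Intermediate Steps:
$Z{\left(c,q \right)} = -4 + \frac{2 q}{3 + c}$ ($Z{\left(c,q \right)} = -4 + \frac{q + q}{c + 3} = -4 + \frac{2 q}{3 + c}$)
$Z^{2}{\left(17,-38 \right)} = \left(\frac{2 \left(-6 - 38 - 34\right)}{3 + 17}\right)^{2} = \left(\frac{2 \left(-6 - 38 - 34\right)}{20}\right)^{2} = \left(2 \cdot \frac{1}{20} \left(-78\right)\right)^{2} = \left(- \frac{39}{5}\right)^{2} = \frac{1521}{25}$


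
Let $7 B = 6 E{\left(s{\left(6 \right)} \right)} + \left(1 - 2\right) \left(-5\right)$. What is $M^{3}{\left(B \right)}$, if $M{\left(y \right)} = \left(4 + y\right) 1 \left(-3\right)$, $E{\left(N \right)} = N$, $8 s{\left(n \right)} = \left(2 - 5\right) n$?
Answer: $- \frac{1601613}{2744} \approx -583.68$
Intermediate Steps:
$s{\left(n \right)} = - \frac{3 n}{8}$ ($s{\left(n \right)} = \frac{\left(2 - 5\right) n}{8} = \frac{\left(-3\right) n}{8} = - \frac{3 n}{8}$)
$B = - \frac{17}{14}$ ($B = \frac{6 \left(\left(- \frac{3}{8}\right) 6\right) + \left(1 - 2\right) \left(-5\right)}{7} = \frac{6 \left(- \frac{9}{4}\right) - -5}{7} = \frac{- \frac{27}{2} + 5}{7} = \frac{1}{7} \left(- \frac{17}{2}\right) = - \frac{17}{14} \approx -1.2143$)
$M{\left(y \right)} = -12 - 3 y$ ($M{\left(y \right)} = \left(4 + y\right) \left(-3\right) = -12 - 3 y$)
$M^{3}{\left(B \right)} = \left(-12 - - \frac{51}{14}\right)^{3} = \left(-12 + \frac{51}{14}\right)^{3} = \left(- \frac{117}{14}\right)^{3} = - \frac{1601613}{2744}$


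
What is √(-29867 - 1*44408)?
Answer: 5*I*√2971 ≈ 272.53*I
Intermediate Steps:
√(-29867 - 1*44408) = √(-29867 - 44408) = √(-74275) = 5*I*√2971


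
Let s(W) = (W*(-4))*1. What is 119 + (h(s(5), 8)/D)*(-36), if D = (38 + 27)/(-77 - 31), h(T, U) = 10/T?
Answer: 5791/65 ≈ 89.092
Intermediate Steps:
s(W) = -4*W (s(W) = -4*W*1 = -4*W)
D = -65/108 (D = 65/(-108) = 65*(-1/108) = -65/108 ≈ -0.60185)
119 + (h(s(5), 8)/D)*(-36) = 119 + ((10/((-4*5)))/(-65/108))*(-36) = 119 + ((10/(-20))*(-108/65))*(-36) = 119 + ((10*(-1/20))*(-108/65))*(-36) = 119 - ½*(-108/65)*(-36) = 119 + (54/65)*(-36) = 119 - 1944/65 = 5791/65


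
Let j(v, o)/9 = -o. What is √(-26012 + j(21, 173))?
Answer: I*√27569 ≈ 166.04*I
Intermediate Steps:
j(v, o) = -9*o (j(v, o) = 9*(-o) = -9*o)
√(-26012 + j(21, 173)) = √(-26012 - 9*173) = √(-26012 - 1557) = √(-27569) = I*√27569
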